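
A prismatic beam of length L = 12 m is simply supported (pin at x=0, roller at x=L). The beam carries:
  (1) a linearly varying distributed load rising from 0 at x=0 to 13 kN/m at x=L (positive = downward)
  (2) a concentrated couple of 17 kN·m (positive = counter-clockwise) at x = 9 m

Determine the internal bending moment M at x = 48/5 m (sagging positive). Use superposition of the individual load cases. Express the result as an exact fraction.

Load 1 — triangular load w₀=13 kN/m (0→w₀ over full span):
  M_1 = w₀Lx/6 - w₀x³/(6L) = 13·12·(48/5)/6 - 13·(48/5)³/(6·12) = 11232/125 kN·m
Load 2 — applied couple M₀=17 kN·m at a=9 m (b=L-a=3):
  M_2 = M₀x/L - M₀  [x>a] = 17·(48/5)/12 - 17 = -17/5 kN·m
Superposition: M = Σ M_i = 10807/125 kN·m ≈ 86.456000 kN·m

M(48/5) = 10807/125 kN·m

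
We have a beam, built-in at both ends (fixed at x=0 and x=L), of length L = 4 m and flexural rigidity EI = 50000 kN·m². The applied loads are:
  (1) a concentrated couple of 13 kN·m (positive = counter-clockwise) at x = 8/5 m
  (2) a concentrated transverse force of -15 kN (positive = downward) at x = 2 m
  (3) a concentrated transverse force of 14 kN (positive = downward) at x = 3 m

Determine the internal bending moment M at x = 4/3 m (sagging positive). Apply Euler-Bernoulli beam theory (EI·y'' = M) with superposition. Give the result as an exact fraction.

Load 1 — applied couple M₀=13 kN·m at a=8/5 m (b=L-a=12/5):
  M_1 = R_Ax - M_A  [x≤a] with R_A=117/25, M_A=39/25 = (117/25)·(4/3) - (39/25) = 117/25 kN·m
Load 2 — point force P=-15 kN at a=2 m (b=L-a=2):
  M_2 = Pb²(3a+b)x/L³ - Pab²/L²  [x≤a] = (-15)·2²·(3·2+2)·(4/3)/4³ - (-15)·2·2²/4² = -5/2 kN·m
Load 3 — point force P=14 kN at a=3 m (b=L-a=1):
  M_3 = Pb²(3a+b)x/L³ - Pab²/L²  [x≤a] = 14·1²·(3·3+1)·(4/3)/4³ - 14·3·1²/4² = 7/24 kN·m
Superposition: M = Σ M_i = 1483/600 kN·m ≈ 2.471667 kN·m

M(4/3) = 1483/600 kN·m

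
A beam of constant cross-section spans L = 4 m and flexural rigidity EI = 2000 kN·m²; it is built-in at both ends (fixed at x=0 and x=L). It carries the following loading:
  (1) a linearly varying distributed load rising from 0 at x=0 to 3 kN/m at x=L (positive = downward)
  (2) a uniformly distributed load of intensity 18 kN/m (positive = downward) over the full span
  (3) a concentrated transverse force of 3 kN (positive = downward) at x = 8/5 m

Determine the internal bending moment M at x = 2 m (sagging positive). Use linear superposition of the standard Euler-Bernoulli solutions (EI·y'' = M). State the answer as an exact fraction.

Load 1 — triangular load w₀=3 kN/m (0→w₀ over full span):
  M_1 = 3w₀Lx/20 - w₀L²/30 - w₀x³/(6L) = 3·3·4·2/20 - 3·4²/30 - 3·2³/(6·4) = 1 kN·m
Load 2 — uniform load w=18 kN/m over full span:
  M_2 = wLx/2 - wL²/12 - wx²/2 = 18·4·2/2 - 18·4²/12 - 18·2²/2 = 12 kN·m
Load 3 — point force P=3 kN at a=8/5 m (b=L-a=12/5):
  M_3 = Pa²(a+3b)(L-x)/L³ - Pa²b/L²  [x>a] = 3·(8/5)²·((8/5)+3·(12/5))·(4-2)/4³ - 3·(8/5)²·(12/5)/4² = 24/25 kN·m
Superposition: M = Σ M_i = 349/25 kN·m ≈ 13.960000 kN·m

M(2) = 349/25 kN·m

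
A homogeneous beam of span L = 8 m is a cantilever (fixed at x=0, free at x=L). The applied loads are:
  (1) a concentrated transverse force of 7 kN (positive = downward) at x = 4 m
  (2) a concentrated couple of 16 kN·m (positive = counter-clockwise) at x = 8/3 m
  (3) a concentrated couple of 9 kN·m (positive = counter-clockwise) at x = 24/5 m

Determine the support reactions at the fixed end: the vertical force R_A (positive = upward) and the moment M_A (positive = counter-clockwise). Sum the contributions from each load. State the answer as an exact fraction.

R_A = 7 kN, M_A = 3 kN·m

Load 1 — point force P=7 kN at a=4 m (b=L-a=4):
  R_A = P = 7 kN
  M_A = Pa = 7·4 = 28 kN·m
Load 2 — applied couple M₀=16 kN·m at a=8/3 m (b=L-a=16/3):
  R_A = 0 kN
  M_A = -M₀ = -16 kN·m
Load 3 — applied couple M₀=9 kN·m at a=24/5 m (b=L-a=16/5):
  R_A = 0 kN
  M_A = -M₀ = -9 kN·m
Superposition: R_A = 7 kN, M_A = 3 kN·m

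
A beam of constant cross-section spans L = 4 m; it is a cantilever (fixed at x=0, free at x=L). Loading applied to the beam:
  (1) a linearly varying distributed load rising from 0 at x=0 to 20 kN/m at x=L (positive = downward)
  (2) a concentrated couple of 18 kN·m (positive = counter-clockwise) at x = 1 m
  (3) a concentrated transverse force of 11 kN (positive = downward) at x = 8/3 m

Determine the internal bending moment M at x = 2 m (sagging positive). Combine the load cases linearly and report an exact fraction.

Load 1 — triangular load w₀=20 kN/m (0→w₀ over full span):
  M_1 = w₀Lx/2 - w₀L²/3 - w₀x³/(6L) = 20·4·2/2 - 20·4²/3 - 20·2³/(6·4) = -100/3 kN·m
Load 2 — applied couple M₀=18 kN·m at a=1 m (b=L-a=3):
  M_2 = 0  [x>a] = 0 kN·m
Load 3 — point force P=11 kN at a=8/3 m (b=L-a=4/3):
  M_3 = -P(a-x)  [x≤a] = -11·((8/3)-2) = -22/3 kN·m
Superposition: M = Σ M_i = -122/3 kN·m ≈ -40.666667 kN·m

M(2) = -122/3 kN·m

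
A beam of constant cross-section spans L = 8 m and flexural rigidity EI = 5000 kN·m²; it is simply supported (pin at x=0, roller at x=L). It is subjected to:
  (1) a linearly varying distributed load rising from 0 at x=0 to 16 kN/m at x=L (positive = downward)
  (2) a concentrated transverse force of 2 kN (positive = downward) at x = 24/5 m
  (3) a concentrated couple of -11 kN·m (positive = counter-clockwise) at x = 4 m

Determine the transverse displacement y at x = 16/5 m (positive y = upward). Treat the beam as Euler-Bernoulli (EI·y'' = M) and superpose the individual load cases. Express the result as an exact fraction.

y(16/5) = -2420818/29296875 m

Load 1 — triangular load w₀=16 kN/m (0→w₀ over full span):
  y_1 = -w₀x(7L⁴-10L²x²+3x⁴)/(360LEI) = -16·(16/5)·(7·8⁴-10·8²·(16/5)²+3·(16/5)⁴)/(360·8·5000) = -2336768/29296875 m
Load 2 — point force P=2 kN at a=24/5 m (b=L-a=16/5):
  y_2 = -Pbx(L²-b²-x²)/(6LEI)  [x≤a] = -2·(16/5)·(16/5)·(8²-(16/5)²-(16/5)²)/(6·8·5000) = -4352/1171875 m
Load 3 — applied couple M₀=-11 kN·m at a=4 m (b=L-a=4):
  y_3 = (M₀x³/(6L)+C₁x)/EI  [x≤a] with C₁=M₀(3b²-L²)/(6L)=11/3 = ((-11)·(16/5)³/(6·8)+(11/3)·(16/5))/5000 = 66/78125 m
Superposition: y = Σ y_i = -2420818/29296875 m ≈ -0.082631 m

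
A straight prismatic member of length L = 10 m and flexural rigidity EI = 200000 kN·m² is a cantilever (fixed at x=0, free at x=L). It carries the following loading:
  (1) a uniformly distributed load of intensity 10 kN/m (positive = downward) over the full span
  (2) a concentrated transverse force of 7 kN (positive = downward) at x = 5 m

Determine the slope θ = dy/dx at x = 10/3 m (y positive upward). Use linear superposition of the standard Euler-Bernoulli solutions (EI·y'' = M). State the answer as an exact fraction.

Load 1 — uniform load w=10 kN/m over full span:
  θ_1 = -wx(x²-3Lx+3L²)/(6EI) = -10·(10/3)·((10/3)²-3·10·(10/3)+3·10²)/(6·200000) = -19/3240 rad
Load 2 — point force P=7 kN at a=5 m (b=L-a=5):
  θ_2 = -Px(2a-x)/(2EI)  [x≤a] = -7·(10/3)·(2·5-(10/3))/(2·200000) = -7/18000 rad
Superposition: θ = Σ θ_i = -1013/162000 rad ≈ -0.006253 rad

θ(10/3) = -1013/162000 rad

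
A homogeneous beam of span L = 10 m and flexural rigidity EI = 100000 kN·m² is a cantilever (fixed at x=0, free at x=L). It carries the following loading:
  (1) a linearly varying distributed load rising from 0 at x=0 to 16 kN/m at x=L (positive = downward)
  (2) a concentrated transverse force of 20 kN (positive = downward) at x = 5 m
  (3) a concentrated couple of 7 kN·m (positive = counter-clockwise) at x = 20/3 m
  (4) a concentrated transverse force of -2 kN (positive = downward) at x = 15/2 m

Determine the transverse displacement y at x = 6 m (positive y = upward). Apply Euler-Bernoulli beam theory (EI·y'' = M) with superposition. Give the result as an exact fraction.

y(6) = -284363/3750000 m

Load 1 — triangular load w₀=16 kN/m (0→w₀ over full span):
  y_1 = (w₀Lx³/12-w₀L²x²/6-w₀x⁵/(120L))/EI = (16·10·6³/12-16·10²·6²/6-16·6⁵/(120·10))/100000 = -5331/78125 m
Load 2 — point force P=20 kN at a=5 m (b=L-a=5):
  y_2 = -Pa²(3x-a)/(6EI)  [x>a] = -20·5²·(3·6-5)/(6·100000) = -13/1200 m
Load 3 — applied couple M₀=7 kN·m at a=20/3 m (b=L-a=10/3):
  y_3 = M₀x²/(2EI)  [x≤a] = 7·6²/(2·100000) = 63/50000 m
Load 4 — point force P=-2 kN at a=15/2 m (b=L-a=5/2):
  y_4 = -Px²(3a-x)/(6EI)  [x≤a] = -(-2)·6²·(3·(15/2)-6)/(6·100000) = 99/50000 m
Superposition: y = Σ y_i = -284363/3750000 m ≈ -0.075830 m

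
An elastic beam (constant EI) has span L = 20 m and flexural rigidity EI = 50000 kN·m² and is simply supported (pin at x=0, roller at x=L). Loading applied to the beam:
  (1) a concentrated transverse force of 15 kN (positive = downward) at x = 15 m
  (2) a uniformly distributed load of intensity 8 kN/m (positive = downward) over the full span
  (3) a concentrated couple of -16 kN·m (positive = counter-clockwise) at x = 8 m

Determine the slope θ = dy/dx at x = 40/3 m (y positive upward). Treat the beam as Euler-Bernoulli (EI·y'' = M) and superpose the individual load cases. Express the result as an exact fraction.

Load 1 — point force P=15 kN at a=15 m (b=L-a=5):
  θ_1 = -Pb(L²-b²-3x²)/(6LEI)  [x≤a] = -15·5·(20²-5²-3·(40/3)²)/(6·20·50000) = 19/9600 rad
Load 2 — uniform load w=8 kN/m over full span:
  θ_2 = -w(L³-6Lx²+4x³)/(24EI) = -8·(20³-6·20·(40/3)²+4·(40/3)³)/(24·50000) = 52/2025 rad
Load 3 — applied couple M₀=-16 kN·m at a=8 m (b=L-a=12):
  θ_3 = (M₀x²/(2L)-M₀(x-a)+C₁)/EI  [x>a] with C₁=M₀(3b²-L²)/(6L)=-64/15 = ((-16)·(40/3)²/(2·20)-(-16)·((40/3)-8)+(-64/15))/50000 = 28/140625 rad
Superposition: θ = Σ θ_i = 4512881/162000000 rad ≈ 0.027857 rad

θ(40/3) = 4512881/162000000 rad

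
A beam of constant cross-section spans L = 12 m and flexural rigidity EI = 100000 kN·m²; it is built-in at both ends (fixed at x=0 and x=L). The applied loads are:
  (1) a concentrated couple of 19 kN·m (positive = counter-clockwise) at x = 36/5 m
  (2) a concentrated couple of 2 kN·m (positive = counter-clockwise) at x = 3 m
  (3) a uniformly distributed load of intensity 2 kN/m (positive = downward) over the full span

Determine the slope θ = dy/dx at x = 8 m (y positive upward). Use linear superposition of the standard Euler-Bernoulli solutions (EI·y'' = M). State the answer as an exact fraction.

Load 1 — applied couple M₀=19 kN·m at a=36/5 m (b=L-a=24/5):
  θ_1 = (R_Ax²/2 - M_Ax - M₀(x-a))/EI  [x>a] with R_A=57/25, M_A=152/25 = ((57/25)·8²/2 - (152/25)·8 - 19·(8-(36/5)))/100000 = 57/625000 rad
Load 2 — applied couple M₀=2 kN·m at a=3 m (b=L-a=9):
  θ_2 = (R_Ax²/2 - M_Ax - M₀(x-a))/EI  [x>a] with R_A=3/16, M_A=-3/8 = ((3/16)·8²/2 - (-3/8)·8 - 2·(8-3))/100000 = -1/100000 rad
Load 3 — uniform load w=2 kN/m over full span:
  θ_3 = -wx(L-x)(L-2x)/(12EI) = -2·8·(12-8)·(12-2·8)/(12·100000) = 2/9375 rad
Superposition: θ = Σ θ_i = 2209/7500000 rad ≈ 0.000295 rad

θ(8) = 2209/7500000 rad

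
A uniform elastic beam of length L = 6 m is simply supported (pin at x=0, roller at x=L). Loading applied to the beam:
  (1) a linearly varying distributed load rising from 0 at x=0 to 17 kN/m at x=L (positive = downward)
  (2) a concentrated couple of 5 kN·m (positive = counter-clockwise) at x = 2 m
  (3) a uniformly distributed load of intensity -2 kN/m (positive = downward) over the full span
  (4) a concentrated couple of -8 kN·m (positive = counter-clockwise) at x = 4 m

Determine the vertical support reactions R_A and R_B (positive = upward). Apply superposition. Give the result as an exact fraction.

Load 1 — triangular load w₀=17 kN/m (0→w₀ over full span):
  R_A = w₀L/6 = 17·6/6 = 17 kN
  R_B = w₀L/3 = 17·6/3 = 34 kN
Load 2 — applied couple M₀=5 kN·m at a=2 m (b=L-a=4):
  R_A = M₀/L = 5/6 kN
  R_B = -M₀/L = -5/6 kN
Load 3 — uniform load w=-2 kN/m over full span:
  R_A = wL/2 = (-2)·6/2 = -6 kN
  R_B = wL/2 = (-2)·6/2 = -6 kN
Load 4 — applied couple M₀=-8 kN·m at a=4 m (b=L-a=2):
  R_A = M₀/L = (-8)/6 = -4/3 kN
  R_B = -M₀/L = -(-8)/6 = 4/3 kN
Superposition: R_A = 21/2 kN, R_B = 57/2 kN

R_A = 21/2 kN, R_B = 57/2 kN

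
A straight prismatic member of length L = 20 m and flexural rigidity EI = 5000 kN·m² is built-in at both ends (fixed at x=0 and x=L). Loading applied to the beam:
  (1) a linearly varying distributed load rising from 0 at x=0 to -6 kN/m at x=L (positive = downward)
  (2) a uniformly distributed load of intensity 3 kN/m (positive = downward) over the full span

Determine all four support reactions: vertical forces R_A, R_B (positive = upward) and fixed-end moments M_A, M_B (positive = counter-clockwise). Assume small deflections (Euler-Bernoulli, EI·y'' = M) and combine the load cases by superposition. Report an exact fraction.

R_A = 12 kN, M_A = 20 kN·m, R_B = -12 kN, M_B = 20 kN·m

Load 1 — triangular load w₀=-6 kN/m (0→w₀ over full span):
  R_A = 3w₀L/20 = 3·(-6)·20/20 = -18 kN
  M_A = w₀L²/30 = (-6)·20²/30 = -80 kN·m
  R_B = 7w₀L/20 = 7·(-6)·20/20 = -42 kN
  M_B = -w₀L²/20 = -(-6)·20²/20 = 120 kN·m
Load 2 — uniform load w=3 kN/m over full span:
  R_A = wL/2 = 3·20/2 = 30 kN
  M_A = wL²/12 = 3·20²/12 = 100 kN·m
  R_B = wL/2 = 3·20/2 = 30 kN
  M_B = -wL²/12 = -3·20²/12 = -100 kN·m
Superposition: R_A = 12 kN, M_A = 20 kN·m, R_B = -12 kN, M_B = 20 kN·m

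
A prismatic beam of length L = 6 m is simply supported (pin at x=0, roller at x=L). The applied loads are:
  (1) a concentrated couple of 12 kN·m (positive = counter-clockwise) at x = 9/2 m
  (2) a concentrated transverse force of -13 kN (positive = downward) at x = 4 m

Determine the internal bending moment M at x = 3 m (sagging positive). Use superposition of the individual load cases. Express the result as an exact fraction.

Load 1 — applied couple M₀=12 kN·m at a=9/2 m (b=L-a=3/2):
  M_1 = M₀x/L  [x≤a] = 12·3/6 = 6 kN·m
Load 2 — point force P=-13 kN at a=4 m (b=L-a=2):
  M_2 = Pbx/L  [x≤a] = (-13)·2·3/6 = -13 kN·m
Superposition: M = Σ M_i = -7 kN·m ≈ -7.000000 kN·m

M(3) = -7 kN·m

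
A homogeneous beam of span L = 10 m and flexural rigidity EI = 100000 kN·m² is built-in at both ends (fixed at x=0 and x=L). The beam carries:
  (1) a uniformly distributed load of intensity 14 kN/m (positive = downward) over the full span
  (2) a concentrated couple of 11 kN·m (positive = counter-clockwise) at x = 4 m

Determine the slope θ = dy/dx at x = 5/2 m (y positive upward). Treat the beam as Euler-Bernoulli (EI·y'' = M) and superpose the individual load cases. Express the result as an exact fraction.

θ(5/2) = -4309/4000000 rad

Load 1 — uniform load w=14 kN/m over full span:
  θ_1 = -wx(L-x)(L-2x)/(12EI) = -14·(5/2)·(10-(5/2))·(10-2·(5/2))/(12·100000) = -7/6400 rad
Load 2 — applied couple M₀=11 kN·m at a=4 m (b=L-a=6):
  θ_2 = (R_Ax²/2 - M_Ax)/EI  [x≤a] with R_A=198/125, M_A=33/25 = ((198/125)·(5/2)²/2 - (33/25)·(5/2))/100000 = 33/2000000 rad
Superposition: θ = Σ θ_i = -4309/4000000 rad ≈ -0.001077 rad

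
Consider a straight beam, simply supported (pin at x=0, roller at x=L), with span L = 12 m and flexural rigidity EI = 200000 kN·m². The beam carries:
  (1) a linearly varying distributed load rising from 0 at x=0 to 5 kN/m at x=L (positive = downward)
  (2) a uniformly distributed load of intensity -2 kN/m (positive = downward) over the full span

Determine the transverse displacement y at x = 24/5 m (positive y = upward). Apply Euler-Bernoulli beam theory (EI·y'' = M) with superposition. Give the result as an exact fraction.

y(24/5) = -5697/9765625 m

Load 1 — triangular load w₀=5 kN/m (0→w₀ over full span):
  y_1 = -w₀x(7L⁴-10L²x²+3x⁴)/(360LEI) = -5·(24/5)·(7·12⁴-10·12²·(24/5)²+3·(24/5)⁴)/(360·12·200000) = -30807/9765625 m
Load 2 — uniform load w=-2 kN/m over full span:
  y_2 = -wx(L³-2Lx²+x³)/(24EI) = -(-2)·(24/5)·(12³-2·12·(24/5)²+(24/5)³)/(24·200000) = 5022/1953125 m
Superposition: y = Σ y_i = -5697/9765625 m ≈ -0.000583 m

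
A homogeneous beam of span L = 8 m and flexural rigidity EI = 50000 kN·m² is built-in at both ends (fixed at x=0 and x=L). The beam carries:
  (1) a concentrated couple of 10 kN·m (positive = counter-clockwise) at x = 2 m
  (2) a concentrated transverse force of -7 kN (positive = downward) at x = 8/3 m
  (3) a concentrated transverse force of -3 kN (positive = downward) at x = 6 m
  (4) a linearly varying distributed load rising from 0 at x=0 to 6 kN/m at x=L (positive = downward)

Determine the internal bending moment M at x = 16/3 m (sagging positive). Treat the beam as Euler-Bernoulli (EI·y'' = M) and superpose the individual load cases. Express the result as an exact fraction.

M(16/3) = 1598/405 kN·m

Load 1 — applied couple M₀=10 kN·m at a=2 m (b=L-a=6):
  M_1 = R_Ax - M_A - M₀  [x>a] with R_A=45/32, M_A=-15/8 = (45/32)·(16/3) - (-15/8) - 10 = -5/8 kN·m
Load 2 — point force P=-7 kN at a=8/3 m (b=L-a=16/3):
  M_2 = Pa²(a+3b)(L-x)/L³ - Pa²b/L²  [x>a] = (-7)·(8/3)²·((8/3)+3·(16/3))·(8-(16/3))/8³ - (-7)·(8/3)²·(16/3)/8² = -56/81 kN·m
Load 3 — point force P=-3 kN at a=6 m (b=L-a=2):
  M_3 = Pb²(3a+b)x/L³ - Pab²/L²  [x≤a] = (-3)·2²·(3·6+2)·(16/3)/8³ - (-3)·6·2²/8² = -11/8 kN·m
Load 4 — triangular load w₀=6 kN/m (0→w₀ over full span):
  M_4 = 3w₀Lx/20 - w₀L²/30 - w₀x³/(6L) = 3·6·8·(16/3)/20 - 6·8²/30 - 6·(16/3)³/(6·8) = 896/135 kN·m
Superposition: M = Σ M_i = 1598/405 kN·m ≈ 3.945679 kN·m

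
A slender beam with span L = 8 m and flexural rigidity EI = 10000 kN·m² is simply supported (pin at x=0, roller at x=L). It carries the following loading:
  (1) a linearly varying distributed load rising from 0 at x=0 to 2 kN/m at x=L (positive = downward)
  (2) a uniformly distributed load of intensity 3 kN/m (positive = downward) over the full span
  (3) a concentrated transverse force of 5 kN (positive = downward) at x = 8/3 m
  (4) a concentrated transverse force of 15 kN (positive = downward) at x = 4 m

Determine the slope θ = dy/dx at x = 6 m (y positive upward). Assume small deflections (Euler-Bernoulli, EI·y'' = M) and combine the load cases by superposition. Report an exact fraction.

Load 1 — triangular load w₀=2 kN/m (0→w₀ over full span):
  θ_1 = -w₀(7L⁴-30L²x²+15x⁴)/(360LEI) = -2·(7·8⁴-30·8²·6²+15·6⁴)/(360·8·10000) = 1313/900000 rad
Load 2 — uniform load w=3 kN/m over full span:
  θ_2 = -w(L³-6Lx²+4x³)/(24EI) = -3·(8³-6·8·6²+4·6³)/(24·10000) = 11/2500 rad
Load 3 — point force P=5 kN at a=8/3 m (b=L-a=16/3):
  θ_3 = -Pa(2L²-6Lx+3x²+a²)/(6LEI)  [x>a] = -5·(8/3)·(2·8²-6·8·6+3·6²+(8/3)²)/(6·8·10000) = 101/81000 rad
Load 4 — point force P=15 kN at a=4 m (b=L-a=4):
  θ_4 = -Pa(2L²-6Lx+3x²+a²)/(6LEI)  [x>a] = -15·4·(2·8²-6·8·6+3·6²+4²)/(6·8·10000) = 9/2000 rad
Superposition: θ = Σ θ_i = 94007/8100000 rad ≈ 0.011606 rad

θ(6) = 94007/8100000 rad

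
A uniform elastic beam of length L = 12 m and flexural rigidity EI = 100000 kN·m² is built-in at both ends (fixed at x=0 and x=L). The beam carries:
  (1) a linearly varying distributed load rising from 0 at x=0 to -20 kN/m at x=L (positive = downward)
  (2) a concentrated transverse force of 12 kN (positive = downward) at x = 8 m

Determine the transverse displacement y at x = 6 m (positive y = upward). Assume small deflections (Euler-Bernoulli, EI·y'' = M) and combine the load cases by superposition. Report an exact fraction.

y(6) = 23/5000 m

Load 1 — triangular load w₀=-20 kN/m (0→w₀ over full span):
  y_1 = -w₀x²(L-x)²(x+2L)/(120LEI) = -(-20)·6²·(12-6)²·(6+2·12)/(120·12·100000) = 27/5000 m
Load 2 — point force P=12 kN at a=8 m (b=L-a=4):
  y_2 = -Pb²x²(3aL-(3a+b)x)/(6L³EI)  [x≤a] = -12·4²·6²·(3·8·12-(3·8+4)·6)/(6·12³·100000) = -1/1250 m
Superposition: y = Σ y_i = 23/5000 m ≈ 0.004600 m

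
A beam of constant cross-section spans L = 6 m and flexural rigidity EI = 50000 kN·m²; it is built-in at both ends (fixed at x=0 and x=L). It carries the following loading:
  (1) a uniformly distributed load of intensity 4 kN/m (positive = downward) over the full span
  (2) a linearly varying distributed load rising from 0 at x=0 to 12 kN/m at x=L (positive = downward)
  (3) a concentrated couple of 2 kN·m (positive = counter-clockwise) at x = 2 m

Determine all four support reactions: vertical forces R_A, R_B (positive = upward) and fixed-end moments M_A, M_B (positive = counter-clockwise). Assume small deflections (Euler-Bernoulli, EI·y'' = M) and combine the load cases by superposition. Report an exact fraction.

Load 1 — uniform load w=4 kN/m over full span:
  R_A = wL/2 = 4·6/2 = 12 kN
  M_A = wL²/12 = 4·6²/12 = 12 kN·m
  R_B = wL/2 = 4·6/2 = 12 kN
  M_B = -wL²/12 = -4·6²/12 = -12 kN·m
Load 2 — triangular load w₀=12 kN/m (0→w₀ over full span):
  R_A = 3w₀L/20 = 3·12·6/20 = 54/5 kN
  M_A = w₀L²/30 = 12·6²/30 = 72/5 kN·m
  R_B = 7w₀L/20 = 7·12·6/20 = 126/5 kN
  M_B = -w₀L²/20 = -12·6²/20 = -108/5 kN·m
Load 3 — applied couple M₀=2 kN·m at a=2 m (b=L-a=4):
  R_A = 6M₀ab/L³ = 6·2·2·4/6³ = 4/9 kN
  M_A = M₀b(2a-b)/L² = 2·4·(2·2-4)/6² = 0 kN·m
  R_B = -6M₀ab/L³ = -6·2·2·4/6³ = -4/9 kN
  M_B = M₀a(2b-a)/L² = 2·2·(2·4-2)/6² = 2/3 kN·m
Superposition: R_A = 1046/45 kN, M_A = 132/5 kN·m, R_B = 1654/45 kN, M_B = -494/15 kN·m

R_A = 1046/45 kN, M_A = 132/5 kN·m, R_B = 1654/45 kN, M_B = -494/15 kN·m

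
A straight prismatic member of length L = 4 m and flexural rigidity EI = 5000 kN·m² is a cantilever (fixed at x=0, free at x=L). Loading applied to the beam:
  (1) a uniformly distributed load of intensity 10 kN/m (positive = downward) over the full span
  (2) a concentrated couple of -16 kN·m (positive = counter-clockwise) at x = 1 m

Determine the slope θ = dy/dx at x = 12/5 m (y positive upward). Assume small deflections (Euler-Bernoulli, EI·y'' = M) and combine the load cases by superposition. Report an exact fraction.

Load 1 — uniform load w=10 kN/m over full span:
  θ_1 = -wx(x²-3Lx+3L²)/(6EI) = -10·(12/5)·((12/5)²-3·4·(12/5)+3·4²)/(6·5000) = -312/15625 rad
Load 2 — applied couple M₀=-16 kN·m at a=1 m (b=L-a=3):
  θ_2 = M₀a/EI  [x>a] = (-16)·1/5000 = -2/625 rad
Superposition: θ = Σ θ_i = -362/15625 rad ≈ -0.023168 rad

θ(12/5) = -362/15625 rad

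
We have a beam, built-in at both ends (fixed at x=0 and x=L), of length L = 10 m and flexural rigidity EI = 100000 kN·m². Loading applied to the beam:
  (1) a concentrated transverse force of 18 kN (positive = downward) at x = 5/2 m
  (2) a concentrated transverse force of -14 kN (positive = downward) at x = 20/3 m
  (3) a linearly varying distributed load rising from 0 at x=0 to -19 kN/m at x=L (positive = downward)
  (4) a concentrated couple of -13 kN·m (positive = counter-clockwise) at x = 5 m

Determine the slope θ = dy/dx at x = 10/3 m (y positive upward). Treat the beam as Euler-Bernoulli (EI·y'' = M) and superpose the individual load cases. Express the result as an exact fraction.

Load 1 — point force P=18 kN at a=5/2 m (b=L-a=15/2):
  θ_1 = Pa²(L-x)(2bL-(3b+a)(L-x))/(2L³EI)  [x>a] = 18·(5/2)²·(10-(10/3))·(2·(15/2)·10-(3·(15/2)+(5/2))·(10-(10/3)))/(2·10³·100000) = -1/16000 rad
Load 2 — point force P=-14 kN at a=20/3 m (b=L-a=10/3):
  θ_2 = -Pb²x(2aL-(3a+b)x)/(2L³EI)  [x≤a] = -(-14)·(10/3)²·(10/3)·(2·(20/3)·10-(3·(20/3)+(10/3))·(10/3))/(2·10³·100000) = 7/48600 rad
Load 3 — triangular load w₀=-19 kN/m (0→w₀ over full span):
  θ_3 = -w₀(2x(L-x)(L-2x)(x+2L)+x²(L-x)²)/(120LEI) = -(-19)·(2·(10/3)·(10-(10/3))·(10-2·(10/3))·((10/3)+2·10)+(10/3)²·(10-(10/3))²)/(120·10·100000) = 19/30375 rad
Load 4 — applied couple M₀=-13 kN·m at a=5 m (b=L-a=5):
  θ_4 = (R_Ax²/2 - M_Ax)/EI  [x≤a] with R_A=-39/20, M_A=-13/4 = ((-39/20)·(10/3)²/2 - (-13/4)·(10/3))/100000 = 0 rad
Superposition: θ = Σ θ_i = 2749/3888000 rad ≈ 0.000707 rad

θ(10/3) = 2749/3888000 rad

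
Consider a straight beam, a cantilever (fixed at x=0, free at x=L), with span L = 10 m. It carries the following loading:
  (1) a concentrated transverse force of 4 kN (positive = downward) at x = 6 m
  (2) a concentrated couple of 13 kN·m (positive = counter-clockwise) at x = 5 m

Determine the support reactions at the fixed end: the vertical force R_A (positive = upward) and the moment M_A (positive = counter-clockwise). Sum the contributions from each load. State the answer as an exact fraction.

R_A = 4 kN, M_A = 11 kN·m

Load 1 — point force P=4 kN at a=6 m (b=L-a=4):
  R_A = P = 4 kN
  M_A = Pa = 4·6 = 24 kN·m
Load 2 — applied couple M₀=13 kN·m at a=5 m (b=L-a=5):
  R_A = 0 kN
  M_A = -M₀ = -13 kN·m
Superposition: R_A = 4 kN, M_A = 11 kN·m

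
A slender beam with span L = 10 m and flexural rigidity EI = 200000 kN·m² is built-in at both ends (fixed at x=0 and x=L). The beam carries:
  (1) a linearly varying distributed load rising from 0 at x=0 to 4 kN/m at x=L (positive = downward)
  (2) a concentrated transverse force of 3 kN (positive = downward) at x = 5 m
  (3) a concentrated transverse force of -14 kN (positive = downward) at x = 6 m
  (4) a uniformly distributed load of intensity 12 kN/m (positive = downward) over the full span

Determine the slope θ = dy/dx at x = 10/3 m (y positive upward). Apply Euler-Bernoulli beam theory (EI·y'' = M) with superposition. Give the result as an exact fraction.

Load 1 — triangular load w₀=4 kN/m (0→w₀ over full span):
  θ_1 = -w₀(2x(L-x)(L-2x)(x+2L)+x²(L-x)²)/(120LEI) = -4·(2·(10/3)·(10-(10/3))·(10-2·(10/3))·((10/3)+2·10)+(10/3)²·(10-(10/3))²)/(120·10·200000) = -2/30375 rad
Load 2 — point force P=3 kN at a=5 m (b=L-a=5):
  θ_2 = -Pb²x(2aL-(3a+b)x)/(2L³EI)  [x≤a] = -3·5²·(10/3)·(2·5·10-(3·5+5)·(10/3))/(2·10³·200000) = -1/48000 rad
Load 3 — point force P=-14 kN at a=6 m (b=L-a=4):
  θ_3 = -Pb²x(2aL-(3a+b)x)/(2L³EI)  [x≤a] = -(-14)·4²·(10/3)·(2·6·10-(3·6+4)·(10/3))/(2·10³·200000) = 49/562500 rad
Load 4 — uniform load w=12 kN/m over full span:
  θ_4 = -wx(L-x)(L-2x)/(12EI) = -12·(10/3)·(10-(10/3))·(10-2·(10/3))/(12·200000) = -1/2700 rad
Superposition: θ = Σ θ_i = -179789/486000000 rad ≈ -0.000370 rad

θ(10/3) = -179789/486000000 rad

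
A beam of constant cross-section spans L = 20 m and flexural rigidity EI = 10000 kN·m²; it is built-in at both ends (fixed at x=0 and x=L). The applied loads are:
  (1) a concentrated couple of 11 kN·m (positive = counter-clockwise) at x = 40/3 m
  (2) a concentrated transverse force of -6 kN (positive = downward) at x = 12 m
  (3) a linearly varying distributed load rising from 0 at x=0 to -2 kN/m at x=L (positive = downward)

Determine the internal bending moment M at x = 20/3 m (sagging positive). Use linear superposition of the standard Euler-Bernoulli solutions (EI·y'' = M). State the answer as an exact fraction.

Load 1 — applied couple M₀=11 kN·m at a=40/3 m (b=L-a=20/3):
  M_1 = R_Ax - M_A  [x≤a] with R_A=11/15, M_A=11/3 = (11/15)·(20/3) - (11/3) = 11/9 kN·m
Load 2 — point force P=-6 kN at a=12 m (b=L-a=8):
  M_2 = Pb²(3a+b)x/L³ - Pab²/L²  [x≤a] = (-6)·8²·(3·12+8)·(20/3)/20³ - (-6)·12·8²/20² = -64/25 kN·m
Load 3 — triangular load w₀=-2 kN/m (0→w₀ over full span):
  M_3 = 3w₀Lx/20 - w₀L²/30 - w₀x³/(6L) = 3·(-2)·20·(20/3)/20 - (-2)·20²/30 - (-2)·(20/3)³/(6·20) = -680/81 kN·m
Superposition: M = Σ M_i = -19709/2025 kN·m ≈ -9.732840 kN·m

M(20/3) = -19709/2025 kN·m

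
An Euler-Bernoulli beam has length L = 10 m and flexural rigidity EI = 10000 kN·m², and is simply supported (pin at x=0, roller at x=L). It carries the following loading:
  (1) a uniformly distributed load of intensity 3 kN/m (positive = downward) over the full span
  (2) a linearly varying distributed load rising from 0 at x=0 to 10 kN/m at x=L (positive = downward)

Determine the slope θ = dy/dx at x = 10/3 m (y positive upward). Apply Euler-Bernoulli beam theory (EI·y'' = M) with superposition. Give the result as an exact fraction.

Load 1 — uniform load w=3 kN/m over full span:
  θ_1 = -w(L³-6Lx²+4x³)/(24EI) = -3·(10³-6·10·(10/3)²+4·(10/3)³)/(24·10000) = -13/2160 rad
Load 2 — triangular load w₀=10 kN/m (0→w₀ over full span):
  θ_2 = -w₀(7L⁴-30L²x²+15x⁴)/(360LEI) = -10·(7·10⁴-30·10²·(10/3)²+15·(10/3)⁴)/(360·10·10000) = -13/1215 rad
Superposition: θ = Σ θ_i = -65/3888 rad ≈ -0.016718 rad

θ(10/3) = -65/3888 rad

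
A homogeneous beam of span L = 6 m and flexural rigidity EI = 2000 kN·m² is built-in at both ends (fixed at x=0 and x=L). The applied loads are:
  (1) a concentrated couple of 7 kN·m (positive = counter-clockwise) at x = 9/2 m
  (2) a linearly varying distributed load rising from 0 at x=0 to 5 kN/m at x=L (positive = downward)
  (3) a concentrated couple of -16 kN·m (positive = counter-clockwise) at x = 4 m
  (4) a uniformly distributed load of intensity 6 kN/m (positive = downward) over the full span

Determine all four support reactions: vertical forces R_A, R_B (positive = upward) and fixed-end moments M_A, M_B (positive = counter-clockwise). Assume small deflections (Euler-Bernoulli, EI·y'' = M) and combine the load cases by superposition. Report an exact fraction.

Load 1 — applied couple M₀=7 kN·m at a=9/2 m (b=L-a=3/2):
  R_A = 6M₀ab/L³ = 6·7·(9/2)·(3/2)/6³ = 21/16 kN
  M_A = M₀b(2a-b)/L² = 7·(3/2)·(2·(9/2)-(3/2))/6² = 35/16 kN·m
  R_B = -6M₀ab/L³ = -6·7·(9/2)·(3/2)/6³ = -21/16 kN
  M_B = M₀a(2b-a)/L² = 7·(9/2)·(2·(3/2)-(9/2))/6² = -21/16 kN·m
Load 2 — triangular load w₀=5 kN/m (0→w₀ over full span):
  R_A = 3w₀L/20 = 3·5·6/20 = 9/2 kN
  M_A = w₀L²/30 = 5·6²/30 = 6 kN·m
  R_B = 7w₀L/20 = 7·5·6/20 = 21/2 kN
  M_B = -w₀L²/20 = -5·6²/20 = -9 kN·m
Load 3 — applied couple M₀=-16 kN·m at a=4 m (b=L-a=2):
  R_A = 6M₀ab/L³ = 6·(-16)·4·2/6³ = -32/9 kN
  M_A = M₀b(2a-b)/L² = (-16)·2·(2·4-2)/6² = -16/3 kN·m
  R_B = -6M₀ab/L³ = -6·(-16)·4·2/6³ = 32/9 kN
  M_B = M₀a(2b-a)/L² = (-16)·4·(2·2-4)/6² = 0 kN·m
Load 4 — uniform load w=6 kN/m over full span:
  R_A = wL/2 = 6·6/2 = 18 kN
  M_A = wL²/12 = 6·6²/12 = 18 kN·m
  R_B = wL/2 = 6·6/2 = 18 kN
  M_B = -wL²/12 = -6·6²/12 = -18 kN·m
Superposition: R_A = 2917/144 kN, M_A = 1001/48 kN·m, R_B = 4427/144 kN, M_B = -453/16 kN·m

R_A = 2917/144 kN, M_A = 1001/48 kN·m, R_B = 4427/144 kN, M_B = -453/16 kN·m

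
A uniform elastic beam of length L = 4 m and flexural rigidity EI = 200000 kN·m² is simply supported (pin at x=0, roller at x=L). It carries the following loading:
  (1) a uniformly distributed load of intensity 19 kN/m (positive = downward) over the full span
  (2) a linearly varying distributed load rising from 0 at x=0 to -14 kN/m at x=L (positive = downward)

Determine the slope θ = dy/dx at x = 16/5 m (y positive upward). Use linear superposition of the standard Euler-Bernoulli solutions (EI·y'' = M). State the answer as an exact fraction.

θ(16/5) = 17617/140625000 rad

Load 1 — uniform load w=19 kN/m over full span:
  θ_1 = -w(L³-6Lx²+4x³)/(24EI) = -19·(4³-6·4·(16/5)²+4·(16/5)³)/(24·200000) = 627/3125000 rad
Load 2 — triangular load w₀=-14 kN/m (0→w₀ over full span):
  θ_2 = -w₀(7L⁴-30L²x²+15x⁴)/(360LEI) = -(-14)·(7·4⁴-30·4²·(16/5)²+15·(16/5)⁴)/(360·4·200000) = -5299/70312500 rad
Superposition: θ = Σ θ_i = 17617/140625000 rad ≈ 0.000125 rad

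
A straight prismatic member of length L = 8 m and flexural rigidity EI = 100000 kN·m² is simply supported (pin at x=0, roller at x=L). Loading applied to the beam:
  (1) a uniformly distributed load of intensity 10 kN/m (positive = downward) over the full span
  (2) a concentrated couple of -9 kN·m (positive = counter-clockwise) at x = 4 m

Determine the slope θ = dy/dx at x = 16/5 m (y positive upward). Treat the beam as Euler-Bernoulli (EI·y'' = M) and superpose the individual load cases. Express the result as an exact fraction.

θ(16/5) = -4943/7500000 rad

Load 1 — uniform load w=10 kN/m over full span:
  θ_1 = -w(L³-6Lx²+4x³)/(24EI) = -10·(8³-6·8·(16/5)²+4·(16/5)³)/(24·100000) = -148/234375 rad
Load 2 — applied couple M₀=-9 kN·m at a=4 m (b=L-a=4):
  θ_2 = (M₀x²/(2L)+C₁)/EI  [x≤a] with C₁=M₀(3b²-L²)/(6L)=3 = ((-9)·(16/5)²/(2·8)+3)/100000 = -69/2500000 rad
Superposition: θ = Σ θ_i = -4943/7500000 rad ≈ -0.000659 rad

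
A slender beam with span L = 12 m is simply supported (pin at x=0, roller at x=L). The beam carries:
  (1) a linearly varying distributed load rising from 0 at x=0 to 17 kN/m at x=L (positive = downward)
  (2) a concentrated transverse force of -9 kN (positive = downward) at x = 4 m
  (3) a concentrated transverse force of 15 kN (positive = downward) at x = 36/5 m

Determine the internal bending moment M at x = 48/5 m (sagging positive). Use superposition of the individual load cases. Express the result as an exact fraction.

Load 1 — triangular load w₀=17 kN/m (0→w₀ over full span):
  M_1 = w₀Lx/6 - w₀x³/(6L) = 17·12·(48/5)/6 - 17·(48/5)³/(6·12) = 14688/125 kN·m
Load 2 — point force P=-9 kN at a=4 m (b=L-a=8):
  M_2 = Pa(L-x)/L  [x>a] = (-9)·4·(12-(48/5))/12 = -36/5 kN·m
Load 3 — point force P=15 kN at a=36/5 m (b=L-a=24/5):
  M_3 = Pa(L-x)/L  [x>a] = 15·(36/5)·(12-(48/5))/12 = 108/5 kN·m
Superposition: M = Σ M_i = 16488/125 kN·m ≈ 131.904000 kN·m

M(48/5) = 16488/125 kN·m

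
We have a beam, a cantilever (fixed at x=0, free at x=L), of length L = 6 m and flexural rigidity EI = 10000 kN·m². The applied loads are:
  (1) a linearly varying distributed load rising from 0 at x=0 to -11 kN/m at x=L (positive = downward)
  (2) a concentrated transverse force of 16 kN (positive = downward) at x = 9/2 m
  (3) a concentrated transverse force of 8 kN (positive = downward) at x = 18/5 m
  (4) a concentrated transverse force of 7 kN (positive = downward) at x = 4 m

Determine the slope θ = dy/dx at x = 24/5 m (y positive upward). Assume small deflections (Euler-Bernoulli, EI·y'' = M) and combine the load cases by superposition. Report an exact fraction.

θ(24/5) = 7547/3125000 rad

Load 1 — triangular load w₀=-11 kN/m (0→w₀ over full span):
  θ_1 = (w₀Lx²/4-w₀L²x/3-w₀x⁴/(24L))/EI = ((-11)·6·(24/5)²/4-(-11)·6²·(24/5)/3-(-11)·(24/5)⁴/(24·6))/10000 = 11484/390625 rad
Load 2 — point force P=16 kN at a=9/2 m (b=L-a=3/2):
  θ_2 = -Pa²/(2EI)  [x>a] = -16·(9/2)²/(2·10000) = -81/5000 rad
Load 3 — point force P=8 kN at a=18/5 m (b=L-a=12/5):
  θ_3 = -Pa²/(2EI)  [x>a] = -8·(18/5)²/(2·10000) = -81/15625 rad
Load 4 — point force P=7 kN at a=4 m (b=L-a=2):
  θ_4 = -Pa²/(2EI)  [x>a] = -7·4²/(2·10000) = -7/1250 rad
Superposition: θ = Σ θ_i = 7547/3125000 rad ≈ 0.002415 rad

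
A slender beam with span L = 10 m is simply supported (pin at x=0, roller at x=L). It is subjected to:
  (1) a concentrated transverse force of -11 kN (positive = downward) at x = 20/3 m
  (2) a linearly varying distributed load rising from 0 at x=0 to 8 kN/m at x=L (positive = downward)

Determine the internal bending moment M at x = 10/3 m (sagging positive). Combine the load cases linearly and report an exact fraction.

M(10/3) = 2210/81 kN·m

Load 1 — point force P=-11 kN at a=20/3 m (b=L-a=10/3):
  M_1 = Pbx/L  [x≤a] = (-11)·(10/3)·(10/3)/10 = -110/9 kN·m
Load 2 — triangular load w₀=8 kN/m (0→w₀ over full span):
  M_2 = w₀Lx/6 - w₀x³/(6L) = 8·10·(10/3)/6 - 8·(10/3)³/(6·10) = 3200/81 kN·m
Superposition: M = Σ M_i = 2210/81 kN·m ≈ 27.283951 kN·m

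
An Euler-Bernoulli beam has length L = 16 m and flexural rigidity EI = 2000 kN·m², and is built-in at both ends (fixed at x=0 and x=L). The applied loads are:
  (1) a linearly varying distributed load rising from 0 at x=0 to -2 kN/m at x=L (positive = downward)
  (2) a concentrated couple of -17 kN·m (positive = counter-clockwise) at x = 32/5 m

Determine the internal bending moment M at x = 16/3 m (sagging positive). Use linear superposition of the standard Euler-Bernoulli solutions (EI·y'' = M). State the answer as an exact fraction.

Load 1 — triangular load w₀=-2 kN/m (0→w₀ over full span):
  M_1 = 3w₀Lx/20 - w₀L²/30 - w₀x³/(6L) = 3·(-2)·16·(16/3)/20 - (-2)·16²/30 - (-2)·(16/3)³/(6·16) = -2176/405 kN·m
Load 2 — applied couple M₀=-17 kN·m at a=32/5 m (b=L-a=48/5):
  M_2 = R_Ax - M_A  [x≤a] with R_A=-153/100, M_A=-51/25 = (-153/100)·(16/3) - (-51/25) = -153/25 kN·m
Superposition: M = Σ M_i = -23273/2025 kN·m ≈ -11.492840 kN·m

M(16/3) = -23273/2025 kN·m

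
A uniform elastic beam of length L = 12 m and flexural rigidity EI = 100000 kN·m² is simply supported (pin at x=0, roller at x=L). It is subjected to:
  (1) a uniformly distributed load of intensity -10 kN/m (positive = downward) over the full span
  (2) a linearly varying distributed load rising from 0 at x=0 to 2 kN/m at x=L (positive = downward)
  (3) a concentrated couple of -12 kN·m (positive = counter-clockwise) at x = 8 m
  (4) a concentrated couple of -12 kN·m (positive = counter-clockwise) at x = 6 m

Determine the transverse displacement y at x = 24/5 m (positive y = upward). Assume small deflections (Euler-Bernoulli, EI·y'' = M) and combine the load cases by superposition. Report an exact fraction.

y(24/5) = 2331669/97656250 m

Load 1 — uniform load w=-10 kN/m over full span:
  y_1 = -wx(L³-2Lx²+x³)/(24EI) = -(-10)·(24/5)·(12³-2·12·(24/5)²+(24/5)³)/(24·100000) = 10044/390625 m
Load 2 — triangular load w₀=2 kN/m (0→w₀ over full span):
  y_2 = -w₀x(7L⁴-10L²x²+3x⁴)/(360LEI) = -2·(24/5)·(7·12⁴-10·12²·(24/5)²+3·(24/5)⁴)/(360·12·100000) = -123228/48828125 m
Load 3 — applied couple M₀=-12 kN·m at a=8 m (b=L-a=4):
  y_3 = (M₀x³/(6L)+C₁x)/EI  [x≤a] with C₁=M₀(3b²-L²)/(6L)=16 = ((-12)·(24/5)³/(6·12)+16·(24/5))/100000 = 228/390625 m
Load 4 — applied couple M₀=-12 kN·m at a=6 m (b=L-a=6):
  y_4 = (M₀x³/(6L)+C₁x)/EI  [x≤a] with C₁=M₀(3b²-L²)/(6L)=6 = ((-12)·(24/5)³/(6·12)+6·(24/5))/100000 = 81/781250 m
Superposition: y = Σ y_i = 2331669/97656250 m ≈ 0.023876 m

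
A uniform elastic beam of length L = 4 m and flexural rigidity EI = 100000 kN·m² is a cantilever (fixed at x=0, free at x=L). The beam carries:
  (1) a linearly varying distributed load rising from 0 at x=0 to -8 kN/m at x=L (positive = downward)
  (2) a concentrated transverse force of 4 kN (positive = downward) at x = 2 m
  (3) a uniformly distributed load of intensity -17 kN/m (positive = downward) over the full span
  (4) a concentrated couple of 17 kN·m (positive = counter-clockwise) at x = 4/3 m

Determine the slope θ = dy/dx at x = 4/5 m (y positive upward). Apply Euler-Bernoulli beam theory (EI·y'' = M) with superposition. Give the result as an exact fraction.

Load 1 — triangular load w₀=-8 kN/m (0→w₀ over full span):
  θ_1 = (w₀Lx²/4-w₀L²x/3-w₀x⁴/(24L))/EI = ((-8)·4·(4/5)²/4-(-8)·4²·(4/5)/3-(-8)·(4/5)⁴/(24·4))/100000 = 1702/5859375 rad
Load 2 — point force P=4 kN at a=2 m (b=L-a=2):
  θ_2 = -Px(2a-x)/(2EI)  [x≤a] = -4·(4/5)·(2·2-(4/5))/(2·100000) = -4/78125 rad
Load 3 — uniform load w=-17 kN/m over full span:
  θ_3 = -wx(x²-3Lx+3L²)/(6EI) = -(-17)·(4/5)·((4/5)²-3·4·(4/5)+3·4²)/(6·100000) = 1037/1171875 rad
Load 4 — applied couple M₀=17 kN·m at a=4/3 m (b=L-a=8/3):
  θ_4 = M₀x/EI  [x≤a] = 17·(4/5)/100000 = 17/125000 rad
Superposition: θ = Σ θ_i = 59071/46875000 rad ≈ 0.001260 rad

θ(4/5) = 59071/46875000 rad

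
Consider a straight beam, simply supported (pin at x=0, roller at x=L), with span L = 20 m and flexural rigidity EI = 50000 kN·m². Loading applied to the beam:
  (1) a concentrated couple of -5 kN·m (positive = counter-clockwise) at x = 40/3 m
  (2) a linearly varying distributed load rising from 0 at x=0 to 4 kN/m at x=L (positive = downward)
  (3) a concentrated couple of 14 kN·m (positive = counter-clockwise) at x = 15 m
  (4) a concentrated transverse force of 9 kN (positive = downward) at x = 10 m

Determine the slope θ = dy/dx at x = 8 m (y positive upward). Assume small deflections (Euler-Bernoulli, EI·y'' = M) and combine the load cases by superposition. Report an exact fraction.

θ(8) = -58157/9000000 rad

Load 1 — applied couple M₀=-5 kN·m at a=40/3 m (b=L-a=20/3):
  θ_1 = (M₀x²/(2L)+C₁)/EI  [x≤a] with C₁=M₀(3b²-L²)/(6L)=100/9 = ((-5)·8²/(2·20)+(100/9))/50000 = 7/112500 rad
Load 2 — triangular load w₀=4 kN/m (0→w₀ over full span):
  θ_2 = -w₀(7L⁴-30L²x²+15x⁴)/(360LEI) = -4·(7·20⁴-30·20²·8²+15·8⁴)/(360·20·50000) = -646/140625 rad
Load 3 — applied couple M₀=14 kN·m at a=15 m (b=L-a=5):
  θ_3 = (M₀x²/(2L)+C₁)/EI  [x≤a] with C₁=M₀(3b²-L²)/(6L)=-455/12 = (14·8²/(2·20)+(-455/12))/50000 = -931/3000000 rad
Load 4 — point force P=9 kN at a=10 m (b=L-a=10):
  θ_4 = -Pb(L²-b²-3x²)/(6LEI)  [x≤a] = -9·10·(20²-10²-3·8²)/(6·20·50000) = -81/50000 rad
Superposition: θ = Σ θ_i = -58157/9000000 rad ≈ -0.006462 rad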